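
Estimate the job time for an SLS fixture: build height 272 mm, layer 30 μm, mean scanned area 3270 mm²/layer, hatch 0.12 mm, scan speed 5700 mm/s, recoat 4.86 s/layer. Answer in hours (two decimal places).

24.28 hours

Layer count = ceil(272 / 0.03) = 9067.
Per-layer scan distance = 3270 / 0.12 = 27250 mm.
Per-layer scan time = 27250 / 5700 = 4.7807 s.
Layer cycle = 4.7807 + 4.86 = 9.6407 s.
Total: 9067 × 9.6407 s = 87412.2269 s → 24.28 hours.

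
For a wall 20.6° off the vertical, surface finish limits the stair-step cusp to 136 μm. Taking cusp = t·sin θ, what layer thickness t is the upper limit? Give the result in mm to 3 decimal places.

0.387 mm

t = h_c / sin θ = 0.136 / 0.3518 = 0.387 mm.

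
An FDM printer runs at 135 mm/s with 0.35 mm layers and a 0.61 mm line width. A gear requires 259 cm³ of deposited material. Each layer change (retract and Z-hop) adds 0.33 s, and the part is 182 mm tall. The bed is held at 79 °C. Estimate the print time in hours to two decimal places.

Line area = 0.35 × 0.61, so 0.2135 mm².
Path length: 259000 mm³ / 0.2135 mm² → 1213114.8 mm.
Print-move time = 1213114.8 / 135 = 8986 s.
Number of layers: 182 / 0.35 → 520 (rounded up).
Non-print overhead = 520 × 0.33 = 171.6 s.
Total = 8986 + 171.6 = 9157.6 s = 2.54 hours.

2.54 hours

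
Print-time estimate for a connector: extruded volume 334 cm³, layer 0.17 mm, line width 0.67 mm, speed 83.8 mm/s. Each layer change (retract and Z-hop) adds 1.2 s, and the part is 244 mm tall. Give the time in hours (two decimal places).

10.20 hours

Bead cross-section = 0.17 × 0.67, so 0.1139 mm².
Path length: 334000 mm³ / 0.1139 mm² → 2932396.8 mm.
Time extruding = 2932396.8 / 83.8, so 34992.8 s.
Layer count = ceil(244 / 0.17) = 1436.
Layer-change overhead = 1436 × 1.2 = 1723.2 s.
Total = 34992.8 + 1723.2 = 36716 s = 10.20 hours.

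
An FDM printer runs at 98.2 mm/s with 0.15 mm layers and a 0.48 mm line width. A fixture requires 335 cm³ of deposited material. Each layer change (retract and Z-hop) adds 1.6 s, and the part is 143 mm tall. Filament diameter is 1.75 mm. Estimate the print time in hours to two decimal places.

13.59 hours

Bead cross-section = 0.15 × 0.48, so 0.072 mm².
Toolpath length = 335 cm³ / 0.072 mm² = 335000 / 0.072 = 4652777.8 mm.
Time extruding = 4652777.8 / 98.2, so 47380.6 s.
Layers = ⌈143/0.15⌉ = 954.
Z-hop total = 954 × 1.6, so 1526.4 s.
Total = 47380.6 + 1526.4 = 48907 s = 13.59 hours.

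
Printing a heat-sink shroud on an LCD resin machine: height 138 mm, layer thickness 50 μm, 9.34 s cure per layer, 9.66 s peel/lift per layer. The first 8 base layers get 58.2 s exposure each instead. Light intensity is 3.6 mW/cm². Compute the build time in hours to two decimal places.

Layers = ⌈138/0.05⌉ = 2760.
Base layers = 8 × (58.2 + 9.66) = 542.88 s.
Remaining layers = 2752 × (9.34 + 9.66) = 52288 s.
Total = 542.88 + 52288 = 52830.88 s = 14.68 hours.

14.68 hours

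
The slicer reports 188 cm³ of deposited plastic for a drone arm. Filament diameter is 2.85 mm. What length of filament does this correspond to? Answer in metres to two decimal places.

29.47 m

Cross-section of 2.85 mm filament: π·(2.85/2)² = 6.3794 mm².
L = 188000 mm³ / 6.3794 mm² = 29469.86 mm, i.e. 29.47 m.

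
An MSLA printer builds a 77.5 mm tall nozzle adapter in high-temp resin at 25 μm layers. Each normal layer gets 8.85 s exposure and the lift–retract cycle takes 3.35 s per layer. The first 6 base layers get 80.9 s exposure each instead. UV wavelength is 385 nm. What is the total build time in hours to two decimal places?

Layer count = ceil(77.5 / 0.025) = 3100.
Base layers = 6 × (80.9 + 3.35) = 505.5 s.
Remaining layers = 3094 × (8.85 + 3.35), so 37746.8 s.
Sum: 505.5 + 37746.8 = 38252.3 s → 10.63 hours.

10.63 hours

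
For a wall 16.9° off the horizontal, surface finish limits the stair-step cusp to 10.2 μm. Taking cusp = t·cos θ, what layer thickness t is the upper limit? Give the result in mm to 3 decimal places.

Layer height = cusp / cos(16.9°) = 0.0102 / 0.9568 = 0.011 mm.

0.011 mm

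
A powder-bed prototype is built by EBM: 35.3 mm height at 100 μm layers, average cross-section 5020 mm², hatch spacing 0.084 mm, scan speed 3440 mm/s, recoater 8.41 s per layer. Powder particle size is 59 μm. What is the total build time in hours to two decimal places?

Number of layers: 35.3 / 0.1 → 353 (rounded up).
Per-layer scan distance: 5020 / 0.084 → 59761.9 mm.
Per-layer scan time = 59761.9 / 3440, so 17.3726 s.
Time per layer = 17.3726 + 8.41, so 25.7826 s.
Total: 353 × 25.7826 s = 9101.2578 s → 2.53 hours.

2.53 hours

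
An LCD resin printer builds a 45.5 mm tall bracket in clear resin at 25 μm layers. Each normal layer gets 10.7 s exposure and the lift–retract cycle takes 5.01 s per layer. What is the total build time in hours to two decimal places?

7.94 hours

Layers = ⌈45.5/0.025⌉ = 1820.
Each layer takes: 10.7 + 5.01 → 15.71 s.
Total = 1820 × 15.71 = 28592.2 s = 7.94 hours.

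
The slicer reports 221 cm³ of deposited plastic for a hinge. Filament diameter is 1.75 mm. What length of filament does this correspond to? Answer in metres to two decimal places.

A = π r² = π × 0.875² = 2.4053 mm².
L = 221000 mm³ / 2.4053 mm² = 91880.43 mm, i.e. 91.88 m.

91.88 m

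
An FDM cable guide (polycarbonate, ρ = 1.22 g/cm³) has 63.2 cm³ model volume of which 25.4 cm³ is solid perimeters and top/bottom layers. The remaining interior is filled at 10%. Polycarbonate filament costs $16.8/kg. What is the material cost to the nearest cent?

$0.60

Interior volume = 63.2 − 25.4 = 37.8 cm³.
Deposited infill = 0.10 × 37.8, so 3.78 cm³.
Deposited volume = 25.4 + 3.78 = 29.18 cm³.
Mass = 29.18 × 1.22, so 35.5996 g.
At $16.8/kg: 35.5996/1000 × 16.8 = $0.60.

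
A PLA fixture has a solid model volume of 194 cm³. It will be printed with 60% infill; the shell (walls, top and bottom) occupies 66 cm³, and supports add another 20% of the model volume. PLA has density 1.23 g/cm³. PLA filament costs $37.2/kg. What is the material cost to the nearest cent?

$8.31

Interior volume = 194 − 66 = 128 cm³.
Infill volume = 0.60 × 128 = 76.8 cm³.
Support = 0.20 × 194 = 38.8 cm³.
Total extruded: 66 + 76.8 + 38.8 → 181.6 cm³.
Mass = 181.6 × 1.23, so 223.368 g.
At $37.2/kg: 223.368/1000 × 37.2 = $8.31.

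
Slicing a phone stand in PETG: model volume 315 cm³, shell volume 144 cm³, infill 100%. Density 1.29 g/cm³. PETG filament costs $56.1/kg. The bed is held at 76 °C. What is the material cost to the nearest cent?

Infill region = 315 − 144 = 171 cm³.
Deposited infill = 1.00 × 171 = 171 cm³.
Total extruded: 144 + 171 → 315 cm³.
Mass = 315 × 1.29, so 406.35 g.
Cost = 406.35 g / 1000 × $56.1/kg = $22.80.

$22.80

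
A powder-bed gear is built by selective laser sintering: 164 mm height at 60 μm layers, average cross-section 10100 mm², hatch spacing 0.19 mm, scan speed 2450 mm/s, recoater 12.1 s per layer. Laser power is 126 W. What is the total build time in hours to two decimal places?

Layer count = ceil(164 / 0.06) = 2734.
Per-layer scan distance = 10100 / 0.19 = 53157.9 mm.
Per-layer scan time = 53157.9 / 2450 = 21.6971 s.
Per-layer time = 21.6971 + 12.1 = 33.7971 s.
Total: 2734 × 33.7971 s = 92401.2714 s → 25.67 hours.

25.67 hours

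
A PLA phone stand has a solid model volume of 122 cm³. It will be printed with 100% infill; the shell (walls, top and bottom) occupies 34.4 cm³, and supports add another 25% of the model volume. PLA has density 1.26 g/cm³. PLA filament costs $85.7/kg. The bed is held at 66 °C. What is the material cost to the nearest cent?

$16.47

Volume inside the shell = 122 − 34.4, so 87.6 cm³.
Infill volume = 1.00 × 87.6, so 87.6 cm³.
Support = 0.25 × 122, so 30.5 cm³.
Deposited volume = 34.4 + 87.6 + 30.5 = 152.5 cm³.
Mass: 152.5 × 1.26 → 192.15 g.
At $85.7/kg: 192.15/1000 × 85.7 = $16.47.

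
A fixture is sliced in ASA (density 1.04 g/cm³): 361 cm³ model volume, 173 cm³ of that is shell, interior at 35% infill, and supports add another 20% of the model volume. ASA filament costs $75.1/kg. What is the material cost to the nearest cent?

$24.29

Infill region: 361 − 173 → 188 cm³.
Infill volume = 0.35 × 188 = 65.8 cm³.
Support: 0.20 × 361 → 72.2 cm³.
Total printed volume = 173 + 65.8 + 72.2 = 311 cm³.
Mass: 311 × 1.04 → 323.44 g.
Cost = 323.44 g / 1000 × $75.1/kg = $24.29.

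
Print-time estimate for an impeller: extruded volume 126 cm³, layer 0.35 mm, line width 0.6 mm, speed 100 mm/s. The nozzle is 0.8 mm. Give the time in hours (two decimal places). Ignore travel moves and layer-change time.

1.67 hours

Bead cross-section = 0.35 × 0.6 = 0.21 mm².
Path length: 126000 mm³ / 0.21 mm² → 600000 mm.
Time extruding: 600000 / 100 → 6000 s.
In the requested units: 6000 s = 1.67 hours.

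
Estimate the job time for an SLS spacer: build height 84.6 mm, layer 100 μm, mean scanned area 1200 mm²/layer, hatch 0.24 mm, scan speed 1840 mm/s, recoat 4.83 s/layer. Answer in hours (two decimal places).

1.77 hours

Layers = ⌈84.6/0.1⌉ = 846.
Scan path per layer = 1200 / 0.24 = 5000 mm.
Per-layer scan time = 5000 / 1840, so 2.7174 s.
Per-layer time = 2.7174 + 4.83, so 7.5474 s.
846 layers × 7.5474 s/layer = 6385.1004 s, i.e. 1.77 hours.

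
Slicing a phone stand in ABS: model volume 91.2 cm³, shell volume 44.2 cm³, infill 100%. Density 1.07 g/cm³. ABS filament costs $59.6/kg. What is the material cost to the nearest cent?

$5.82

Volume inside the shell: 91.2 − 44.2 → 47 cm³.
Infill volume: 1.00 × 47 → 47 cm³.
Total extruded: 44.2 + 47 → 91.2 cm³.
Mass: 91.2 × 1.07 → 97.584 g.
At $59.6/kg: 97.584/1000 × 59.6 = $5.82.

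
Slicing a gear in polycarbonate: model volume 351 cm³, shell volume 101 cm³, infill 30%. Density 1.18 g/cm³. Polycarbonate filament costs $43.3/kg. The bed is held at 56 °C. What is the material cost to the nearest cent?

Volume inside the shell: 351 − 101 → 250 cm³.
Infill volume = 0.30 × 250, so 75 cm³.
Deposited volume = 101 + 75 = 176 cm³.
Mass: 176 × 1.18 → 207.68 g.
Cost = 207.68 g / 1000 × $43.3/kg = $8.99.

$8.99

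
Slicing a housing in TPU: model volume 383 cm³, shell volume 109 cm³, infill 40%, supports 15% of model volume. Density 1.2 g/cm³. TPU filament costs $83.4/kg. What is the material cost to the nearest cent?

Volume inside the shell: 383 − 109 → 274 cm³.
Infill deposited: 0.40 × 274 → 109.6 cm³.
Support: 0.15 × 383 → 57.45 cm³.
Total extruded: 109 + 109.6 + 57.45 → 276.05 cm³.
Mass = 276.05 × 1.2 = 331.26 g.
Cost = 331.26 g / 1000 × $83.4/kg = $27.63.

$27.63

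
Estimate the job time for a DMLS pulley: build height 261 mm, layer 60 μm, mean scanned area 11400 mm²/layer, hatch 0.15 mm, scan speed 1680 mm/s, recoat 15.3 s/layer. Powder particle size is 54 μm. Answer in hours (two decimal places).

73.15 hours

Number of layers: 261 / 0.06 → 4350 (rounded up).
Per-layer scan distance = 11400 / 0.15, so 76000 mm.
Scan time per layer: 76000 / 1680 → 45.2381 s.
Time per layer = 45.2381 + 15.3, so 60.5381 s.
4350 layers × 60.5381 s/layer = 263340.735 s, i.e. 73.15 hours.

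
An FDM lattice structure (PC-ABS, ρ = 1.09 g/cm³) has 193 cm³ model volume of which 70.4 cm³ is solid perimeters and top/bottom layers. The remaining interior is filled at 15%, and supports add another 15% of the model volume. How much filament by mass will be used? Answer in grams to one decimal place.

Infill region = 193 − 70.4, so 122.6 cm³.
Infill deposited = 0.15 × 122.6, so 18.39 cm³.
Support: 0.15 × 193 → 28.95 cm³.
Total extruded = 70.4 + 18.39 + 28.95, so 117.74 cm³.
Mass = 117.74 × 1.09 = 128.3366 g.

128.3 g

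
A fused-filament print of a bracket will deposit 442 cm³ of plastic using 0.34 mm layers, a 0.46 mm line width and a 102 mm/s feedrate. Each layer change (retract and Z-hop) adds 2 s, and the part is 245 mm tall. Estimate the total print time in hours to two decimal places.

8.10 hours

Line area: 0.34 × 0.46 → 0.1564 mm².
Toolpath length = 442 cm³ / 0.1564 mm² = 442000 / 0.1564 = 2826087 mm.
Extrusion time = 2826087 / 102 = 27706.7 s.
Layers = ⌈245/0.34⌉ = 721.
Non-print overhead = 721 × 2 = 1442 s.
Total = 27706.7 + 1442 = 29148.7 s = 8.10 hours.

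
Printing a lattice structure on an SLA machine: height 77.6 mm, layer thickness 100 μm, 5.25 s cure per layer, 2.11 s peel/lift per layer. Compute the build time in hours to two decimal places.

Layer count = ceil(77.6 / 0.1) = 776.
Per-layer time = 5.25 + 2.11, so 7.36 s.
Total = 776 × 7.36 = 5711.36 s = 1.59 hours.

1.59 hours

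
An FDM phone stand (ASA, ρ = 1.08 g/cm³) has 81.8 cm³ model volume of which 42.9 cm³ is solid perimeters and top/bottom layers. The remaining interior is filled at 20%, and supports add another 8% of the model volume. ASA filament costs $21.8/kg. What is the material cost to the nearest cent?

$1.35

Infill region = 81.8 − 42.9 = 38.9 cm³.
Deposited infill: 0.20 × 38.9 → 7.78 cm³.
Support = 0.08 × 81.8, so 6.544 cm³.
Total extruded = 42.9 + 7.78 + 6.544 = 57.224 cm³.
Mass: 57.224 × 1.08 → 61.80192 g.
At $21.8/kg: 61.80192/1000 × 21.8 = $1.35.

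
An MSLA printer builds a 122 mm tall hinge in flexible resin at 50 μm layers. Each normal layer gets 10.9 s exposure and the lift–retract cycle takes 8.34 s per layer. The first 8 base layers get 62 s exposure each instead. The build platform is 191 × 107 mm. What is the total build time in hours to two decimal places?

Layer count = ceil(122 / 0.05) = 2440.
Burn-in layers: 8 × (62 + 8.34) → 562.72 s.
Remaining layers = 2432 × (10.9 + 8.34), so 46791.68 s.
Sum: 562.72 + 46791.68 = 47354.4 s → 13.15 hours.

13.15 hours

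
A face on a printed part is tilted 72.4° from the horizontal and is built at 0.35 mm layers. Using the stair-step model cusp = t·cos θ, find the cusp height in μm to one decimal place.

105.8 μm

h_c = t·cos θ = 0.35 × 0.3024 = 0.10584 mm (105.8 μm).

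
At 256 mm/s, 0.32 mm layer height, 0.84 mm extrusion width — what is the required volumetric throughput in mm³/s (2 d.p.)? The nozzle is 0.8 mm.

Extrusion cross-section = 0.32 × 0.84, so 0.2688 mm².
Q = v·A = 256 × 0.2688 = 68.81 mm³/s.

68.81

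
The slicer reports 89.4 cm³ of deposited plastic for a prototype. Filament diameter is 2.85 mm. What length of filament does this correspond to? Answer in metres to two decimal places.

Cross-section of 2.85 mm filament: π·(2.85/2)² = 6.3794 mm².
Length = 89.4 cm³ / 6.3794 mm² = 89400 / 6.3794 = 14013.86 mm = 14.01 m.

14.01 m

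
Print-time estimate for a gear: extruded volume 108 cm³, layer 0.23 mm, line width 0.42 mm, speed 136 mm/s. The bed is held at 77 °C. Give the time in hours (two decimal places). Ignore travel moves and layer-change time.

Extrusion cross-section = 0.23 × 0.42 = 0.0966 mm².
Total extruded path = 108000/0.0966 = 1118012.4 mm.
Time extruding = 1118012.4 / 136 = 8220.7 s.
8220.7 s = 2.28 hours.

2.28 hours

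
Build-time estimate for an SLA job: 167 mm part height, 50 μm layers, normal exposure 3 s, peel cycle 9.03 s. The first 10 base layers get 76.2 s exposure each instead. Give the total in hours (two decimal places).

11.36 hours

Number of layers: 167 / 0.05 → 3340 (rounded up).
Base layers = 10 × (76.2 + 9.03) = 852.3 s.
Normal layers = 3330 × (3 + 9.03) = 40059.9 s.
Total = 852.3 + 40059.9 = 40912.2 s = 11.36 hours.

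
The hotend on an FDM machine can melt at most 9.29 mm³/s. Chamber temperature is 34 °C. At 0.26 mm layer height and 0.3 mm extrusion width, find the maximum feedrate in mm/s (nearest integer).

Bead cross-section = 0.26 × 0.3, so 0.078 mm².
Max speed = 9.29 / 0.078 = 119.10 ≈ 119 mm/s.

119 mm/s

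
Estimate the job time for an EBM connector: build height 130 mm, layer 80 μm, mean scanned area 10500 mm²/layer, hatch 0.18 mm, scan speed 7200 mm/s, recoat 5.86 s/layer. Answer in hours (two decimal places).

Layers = ⌈130/0.08⌉ = 1625.
Hatch length per layer: 10500 / 0.18 → 58333.3 mm.
Per-layer scan time = 58333.3 / 7200, so 8.1018 s.
Layer cycle: 8.1018 + 5.86 → 13.9618 s.
Total: 1625 × 13.9618 s = 22687.925 s → 6.30 hours.

6.30 hours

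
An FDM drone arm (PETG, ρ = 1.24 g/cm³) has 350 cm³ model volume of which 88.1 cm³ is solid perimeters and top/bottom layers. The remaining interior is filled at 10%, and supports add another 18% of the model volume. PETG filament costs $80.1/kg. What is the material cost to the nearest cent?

Volume inside the shell = 350 − 88.1 = 261.9 cm³.
Infill volume: 0.10 × 261.9 → 26.19 cm³.
Support = 0.18 × 350 = 63 cm³.
Deposited volume = 88.1 + 26.19 + 63, so 177.29 cm³.
Mass = 177.29 × 1.24 = 219.8396 g.
Cost = 219.8396 g / 1000 × $80.1/kg = $17.61.

$17.61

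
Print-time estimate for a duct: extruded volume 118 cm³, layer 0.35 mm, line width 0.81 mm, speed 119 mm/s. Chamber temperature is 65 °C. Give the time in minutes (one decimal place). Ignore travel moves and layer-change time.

58.3 minutes

Bead cross-section = 0.35 × 0.81, so 0.2835 mm².
Path length: 118000 mm³ / 0.2835 mm² → 416225.7 mm.
Print-move time = 416225.7 / 119, so 3497.7 s.
That's 3497.7 s → 58.3 minutes.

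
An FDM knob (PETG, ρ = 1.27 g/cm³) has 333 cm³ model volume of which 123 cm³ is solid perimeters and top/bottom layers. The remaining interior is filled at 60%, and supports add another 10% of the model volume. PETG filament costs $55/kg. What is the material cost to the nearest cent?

$19.72

Infill region = 333 − 123, so 210 cm³.
Deposited infill = 0.60 × 210, so 126 cm³.
Support = 0.10 × 333 = 33.3 cm³.
Deposited volume: 123 + 126 + 33.3 → 282.3 cm³.
Mass = 282.3 × 1.27, so 358.521 g.
At $55/kg: 358.521/1000 × 55 = $19.72.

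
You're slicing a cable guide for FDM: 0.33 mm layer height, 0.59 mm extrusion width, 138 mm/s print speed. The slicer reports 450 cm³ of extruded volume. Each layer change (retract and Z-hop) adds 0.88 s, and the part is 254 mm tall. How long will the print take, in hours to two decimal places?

4.84 hours

Extrusion cross-section: 0.33 × 0.59 → 0.1947 mm².
Path length: 450000 mm³ / 0.1947 mm² → 2311248.1 mm.
Print-move time = 2311248.1 / 138 = 16748.2 s.
Layer count = ceil(254 / 0.33) = 770.
Z-hop total = 770 × 0.88, so 677.6 s.
Altogether 16748.2 + 677.6 = 17425.8 s, i.e. 4.84 hours.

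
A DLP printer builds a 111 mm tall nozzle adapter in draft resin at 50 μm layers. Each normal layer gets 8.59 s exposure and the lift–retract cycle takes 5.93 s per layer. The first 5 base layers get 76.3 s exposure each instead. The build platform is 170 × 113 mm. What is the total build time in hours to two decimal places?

9.05 hours

Number of layers: 111 / 0.05 → 2220 (rounded up).
Bottom layers = 5 × (76.3 + 5.93), so 411.15 s.
Regular layers = 2215 × (8.59 + 5.93), so 32161.8 s.
Total = 411.15 + 32161.8 = 32572.95 s = 9.05 hours.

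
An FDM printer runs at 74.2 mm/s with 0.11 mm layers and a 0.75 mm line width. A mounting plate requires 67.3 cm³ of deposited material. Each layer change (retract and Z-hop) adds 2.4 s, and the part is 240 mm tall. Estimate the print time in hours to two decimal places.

Line area: 0.11 × 0.75 → 0.0825 mm².
Path length: 67300 mm³ / 0.0825 mm² → 815757.6 mm.
Print-move time = 815757.6 / 74.2 = 10994 s.
Layers = ⌈240/0.11⌉ = 2182.
Layer-change overhead: 2182 × 2.4 → 5236.8 s.
Total = 10994 + 5236.8 = 16230.8 s = 4.51 hours.

4.51 hours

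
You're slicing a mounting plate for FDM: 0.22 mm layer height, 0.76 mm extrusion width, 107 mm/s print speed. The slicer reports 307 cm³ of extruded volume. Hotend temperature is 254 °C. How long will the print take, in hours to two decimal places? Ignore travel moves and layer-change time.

4.77 hours

Extrusion cross-section = 0.22 × 0.76, so 0.1672 mm².
Path length: 307000 mm³ / 0.1672 mm² → 1836124.4 mm.
Print-move time = 1836124.4 / 107, so 17160 s.
That's 17160 s → 4.77 hours.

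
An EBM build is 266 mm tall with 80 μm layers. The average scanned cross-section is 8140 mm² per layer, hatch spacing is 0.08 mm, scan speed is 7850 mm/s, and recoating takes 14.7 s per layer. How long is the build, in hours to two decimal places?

Number of layers: 266 / 0.08 → 3325 (rounded up).
Scan path per layer = 8140 / 0.08 = 101750 mm.
Beam time per layer = 101750 / 7850, so 12.9618 s.
Time per layer: 12.9618 + 14.7 → 27.6618 s.
Build time = 3325 × 27.6618 = 91975.485 s = 25.55 hours.

25.55 hours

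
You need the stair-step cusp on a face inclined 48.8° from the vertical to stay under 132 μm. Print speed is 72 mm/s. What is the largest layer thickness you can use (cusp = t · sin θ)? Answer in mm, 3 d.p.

sin(48.8°) = 0.7524; t_max = 0.132/0.7524 = 0.175 mm.

0.175 mm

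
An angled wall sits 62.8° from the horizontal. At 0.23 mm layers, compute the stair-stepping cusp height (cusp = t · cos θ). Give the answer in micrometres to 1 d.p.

105.1 μm

Cusp = layer height × cos(62.8°) = 0.23 × 0.4571 = 0.105133 mm = 105.1 μm.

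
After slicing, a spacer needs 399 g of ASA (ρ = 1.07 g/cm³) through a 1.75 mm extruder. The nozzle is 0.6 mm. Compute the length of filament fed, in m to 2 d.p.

155.03 m

Volume = 399 g / 1.07 g·cm⁻³ = 372.8972 cm³ = 372897.2 mm³.
Filament cross-section = π × (1.75/2)² = 2.4053 mm².
Length = 372897.2 / 2.4053 = 155031.47 mm = 155.03 m.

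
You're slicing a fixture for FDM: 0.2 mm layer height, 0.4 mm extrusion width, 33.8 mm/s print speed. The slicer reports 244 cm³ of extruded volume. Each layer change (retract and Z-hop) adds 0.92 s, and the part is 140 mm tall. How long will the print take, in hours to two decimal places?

25.24 hours

Line area = 0.2 × 0.4, so 0.08 mm².
Toolpath length = 244 cm³ / 0.08 mm² = 244000 / 0.08 = 3050000 mm.
Time extruding: 3050000 / 33.8 → 90236.7 s.
Number of layers: 140 / 0.2 → 700 (rounded up).
Z-hop total: 700 × 0.92 → 644 s.
Total = 90236.7 + 644 = 90880.7 s = 25.24 hours.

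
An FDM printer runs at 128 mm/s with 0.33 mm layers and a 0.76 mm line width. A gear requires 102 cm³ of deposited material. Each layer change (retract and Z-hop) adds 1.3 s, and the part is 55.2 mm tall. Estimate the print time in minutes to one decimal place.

56.6 minutes

Bead cross-section: 0.33 × 0.76 → 0.2508 mm².
Toolpath length = 102 cm³ / 0.2508 mm² = 102000 / 0.2508 = 406698.6 mm.
Extrusion time = 406698.6 / 128, so 3177.3 s.
Number of layers: 55.2 / 0.33 → 168 (rounded up).
Z-hop total = 168 × 1.3, so 218.4 s.
Altogether 3177.3 + 218.4 = 3395.7 s, i.e. 56.6 minutes.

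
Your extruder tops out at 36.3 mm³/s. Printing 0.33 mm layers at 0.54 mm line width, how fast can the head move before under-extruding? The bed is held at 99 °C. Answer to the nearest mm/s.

A = 0.33 × 0.54 = 0.1782 mm².
v_max = Q/A = 36.3/0.1782 = 203.70 mm/s → 204 mm/s.

204 mm/s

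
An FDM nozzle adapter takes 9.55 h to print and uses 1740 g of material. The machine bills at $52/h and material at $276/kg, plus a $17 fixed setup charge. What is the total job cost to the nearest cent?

$993.84

Machine-time cost: 52 × 9.55 → $496.60.
Material cost = 276 × 1740/1000 = $480.24.
Adding setup: 496.60 + 480.24 + 17 → $993.84.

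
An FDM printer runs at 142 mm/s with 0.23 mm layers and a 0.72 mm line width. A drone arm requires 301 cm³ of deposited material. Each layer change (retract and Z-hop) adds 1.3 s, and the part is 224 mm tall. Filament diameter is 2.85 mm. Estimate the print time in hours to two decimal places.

3.91 hours

Extrusion cross-section = 0.23 × 0.72, so 0.1656 mm².
Total extruded path = 301000/0.1656 = 1817632.9 mm.
Time extruding = 1817632.9 / 142 = 12800.2 s.
Number of layers: 224 / 0.23 → 974 (rounded up).
Z-hop total = 974 × 1.3, so 1266.2 s.
Total = 12800.2 + 1266.2 = 14066.4 s = 3.91 hours.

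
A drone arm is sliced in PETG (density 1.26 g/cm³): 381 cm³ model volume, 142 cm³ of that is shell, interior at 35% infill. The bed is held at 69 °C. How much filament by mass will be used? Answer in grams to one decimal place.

284.3 g

Interior volume = 381 − 142, so 239 cm³.
Deposited infill = 0.35 × 239 = 83.65 cm³.
Total printed volume = 142 + 83.65 = 225.65 cm³.
Mass = 225.65 × 1.26, so 284.319 g.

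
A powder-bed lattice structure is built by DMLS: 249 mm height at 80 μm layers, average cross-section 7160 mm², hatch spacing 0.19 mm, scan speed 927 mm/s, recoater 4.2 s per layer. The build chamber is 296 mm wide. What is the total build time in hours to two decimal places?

38.78 hours

Layer count = ceil(249 / 0.08) = 3113.
Scan path per layer = 7160 / 0.19, so 37684.2 mm.
Scan time per layer = 37684.2 / 927 = 40.6518 s.
Time per layer = 40.6518 + 4.2, so 44.8518 s.
3113 layers × 44.8518 s/layer = 139623.6534 s, i.e. 38.78 hours.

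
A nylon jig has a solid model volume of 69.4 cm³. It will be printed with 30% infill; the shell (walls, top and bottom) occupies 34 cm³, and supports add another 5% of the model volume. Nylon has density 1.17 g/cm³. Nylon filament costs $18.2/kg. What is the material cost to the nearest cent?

$1.02

Interior volume = 69.4 − 34, so 35.4 cm³.
Infill deposited = 0.30 × 35.4, so 10.62 cm³.
Support = 0.05 × 69.4 = 3.47 cm³.
Total extruded = 34 + 10.62 + 3.47, so 48.09 cm³.
Mass = 48.09 × 1.17, so 56.2653 g.
Cost = 56.2653 g / 1000 × $18.2/kg = $1.02.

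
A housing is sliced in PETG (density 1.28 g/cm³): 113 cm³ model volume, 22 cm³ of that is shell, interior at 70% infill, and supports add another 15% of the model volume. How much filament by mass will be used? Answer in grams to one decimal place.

Volume inside the shell = 113 − 22, so 91 cm³.
Infill volume = 0.70 × 91, so 63.7 cm³.
Support = 0.15 × 113, so 16.95 cm³.
Total extruded = 22 + 63.7 + 16.95 = 102.65 cm³.
Mass = 102.65 × 1.28, so 131.392 g.

131.4 g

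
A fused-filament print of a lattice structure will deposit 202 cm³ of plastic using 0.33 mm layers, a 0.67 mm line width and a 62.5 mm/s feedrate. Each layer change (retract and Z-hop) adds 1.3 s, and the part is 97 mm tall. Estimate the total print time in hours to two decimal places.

Extrusion cross-section: 0.33 × 0.67 → 0.2211 mm².
Toolpath length = 202 cm³ / 0.2211 mm² = 202000 / 0.2211 = 913613.7 mm.
Time extruding = 913613.7 / 62.5, so 14617.8 s.
Number of layers: 97 / 0.33 → 294 (rounded up).
Non-print overhead = 294 × 1.3, so 382.2 s.
Total = 14617.8 + 382.2 = 15000 s = 4.17 hours.

4.17 hours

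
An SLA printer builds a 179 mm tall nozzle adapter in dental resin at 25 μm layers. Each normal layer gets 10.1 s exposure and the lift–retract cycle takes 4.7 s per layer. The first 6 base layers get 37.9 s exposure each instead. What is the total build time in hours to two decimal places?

29.48 hours

Layer count = ceil(179 / 0.025) = 7160.
Burn-in layers: 6 × (37.9 + 4.7) → 255.6 s.
Remaining layers: 7154 × (10.1 + 4.7) → 105879.2 s.
Sum: 255.6 + 105879.2 = 106134.8 s → 29.48 hours.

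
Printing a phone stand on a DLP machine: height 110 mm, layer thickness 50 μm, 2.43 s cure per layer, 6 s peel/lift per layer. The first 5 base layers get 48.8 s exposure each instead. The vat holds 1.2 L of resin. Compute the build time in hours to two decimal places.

5.22 hours

Layer count = ceil(110 / 0.05) = 2200.
Base layers = 5 × (48.8 + 6) = 274 s.
Regular layers = 2195 × (2.43 + 6), so 18503.85 s.
Total = 274 + 18503.85 = 18777.85 s = 5.22 hours.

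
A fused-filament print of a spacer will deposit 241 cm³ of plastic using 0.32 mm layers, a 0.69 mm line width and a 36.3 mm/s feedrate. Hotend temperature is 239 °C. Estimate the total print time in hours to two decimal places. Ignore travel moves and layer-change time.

Bead cross-section = 0.32 × 0.69, so 0.2208 mm².
Total extruded path = 241000/0.2208 = 1091485.5 mm.
Time extruding: 1091485.5 / 36.3 → 30068.5 s.
30068.5 s = 8.35 hours.

8.35 hours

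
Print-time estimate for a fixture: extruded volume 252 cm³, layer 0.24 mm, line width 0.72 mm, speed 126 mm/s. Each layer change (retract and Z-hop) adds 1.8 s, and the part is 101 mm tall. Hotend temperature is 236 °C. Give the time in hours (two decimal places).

Line area = 0.24 × 0.72 = 0.1728 mm².
Path length: 252000 mm³ / 0.1728 mm² → 1458333.3 mm.
Time extruding = 1458333.3 / 126, so 11574.1 s.
Layer count = ceil(101 / 0.24) = 421.
Layer-change overhead = 421 × 1.8, so 757.8 s.
Total = 11574.1 + 757.8 = 12331.9 s = 3.43 hours.

3.43 hours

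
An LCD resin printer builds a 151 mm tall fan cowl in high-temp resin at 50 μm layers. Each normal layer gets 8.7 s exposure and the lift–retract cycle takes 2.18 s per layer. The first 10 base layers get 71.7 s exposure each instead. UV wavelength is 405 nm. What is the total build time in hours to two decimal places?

Number of layers: 151 / 0.05 → 3020 (rounded up).
Bottom layers = 10 × (71.7 + 2.18), so 738.8 s.
Normal layers = 3010 × (8.7 + 2.18), so 32748.8 s.
Sum: 738.8 + 32748.8 = 33487.6 s → 9.30 hours.

9.30 hours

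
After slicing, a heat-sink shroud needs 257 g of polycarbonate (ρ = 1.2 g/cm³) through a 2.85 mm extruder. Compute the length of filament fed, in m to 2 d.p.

33.57 m

Extruded volume: 257/1.2 = 214.1667 cm³ (214166.7 mm³).
Cross-section of 2.85 mm filament: π·(2.85/2)² = 6.3794 mm².
Length = 214166.7 / 6.3794 = 33571.61 mm = 33.57 m.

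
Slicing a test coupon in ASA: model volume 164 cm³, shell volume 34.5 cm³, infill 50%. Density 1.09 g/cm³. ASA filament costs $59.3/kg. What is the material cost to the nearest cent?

$6.42

Volume inside the shell: 164 − 34.5 → 129.5 cm³.
Deposited infill: 0.50 × 129.5 → 64.75 cm³.
Total printed volume = 34.5 + 64.75 = 99.25 cm³.
Mass = 99.25 × 1.09 = 108.1825 g.
At $59.3/kg: 108.1825/1000 × 59.3 = $6.42.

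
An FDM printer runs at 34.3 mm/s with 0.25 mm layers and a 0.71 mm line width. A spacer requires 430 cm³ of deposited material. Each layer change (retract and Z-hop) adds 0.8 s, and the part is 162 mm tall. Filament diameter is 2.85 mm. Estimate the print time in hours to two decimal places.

19.76 hours

Extrusion cross-section = 0.25 × 0.71, so 0.1775 mm².
Toolpath length = 430 cm³ / 0.1775 mm² = 430000 / 0.1775 = 2422535.2 mm.
Extrusion time = 2422535.2 / 34.3, so 70627.8 s.
Layers = ⌈162/0.25⌉ = 648.
Z-hop total = 648 × 0.8, so 518.4 s.
Altogether 70627.8 + 518.4 = 71146.2 s, i.e. 19.76 hours.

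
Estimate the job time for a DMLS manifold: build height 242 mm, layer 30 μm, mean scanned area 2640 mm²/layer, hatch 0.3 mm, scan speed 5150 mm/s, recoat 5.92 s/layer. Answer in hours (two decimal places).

Number of layers: 242 / 0.03 → 8067 (rounded up).
Hatch length per layer = 2640 / 0.3, so 8800 mm.
Laser time per layer: 8800 / 5150 → 1.7087 s.
Time per layer = 1.7087 + 5.92 = 7.6287 s.
Total: 8067 × 7.6287 s = 61540.7229 s → 17.09 hours.

17.09 hours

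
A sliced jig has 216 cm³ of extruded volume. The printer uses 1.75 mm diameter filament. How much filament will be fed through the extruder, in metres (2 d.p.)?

Cross-section of 1.75 mm filament: π·(1.75/2)² = 2.4053 mm².
L = 216000 mm³ / 2.4053 mm² = 89801.69 mm, i.e. 89.80 m.

89.80 m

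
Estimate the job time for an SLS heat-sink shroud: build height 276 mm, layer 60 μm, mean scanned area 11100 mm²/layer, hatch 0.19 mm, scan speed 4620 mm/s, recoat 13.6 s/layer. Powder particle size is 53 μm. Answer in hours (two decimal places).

Layer count = ceil(276 / 0.06) = 4600.
Per-layer scan distance = 11100 / 0.19, so 58421.1 mm.
Per-layer scan time = 58421.1 / 4620, so 12.6453 s.
Per-layer time: 12.6453 + 13.6 → 26.2453 s.
Build time = 4600 × 26.2453 = 120728.38 s = 33.54 hours.

33.54 hours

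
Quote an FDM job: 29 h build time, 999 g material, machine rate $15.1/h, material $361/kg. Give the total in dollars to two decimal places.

Time charge = 15.1 × 29, so $437.90.
Feedstock cost = 361 × 999/1000, so $360.639.
Total = 437.90 + 360.639 = 798.539 ≈ $798.54.

$798.54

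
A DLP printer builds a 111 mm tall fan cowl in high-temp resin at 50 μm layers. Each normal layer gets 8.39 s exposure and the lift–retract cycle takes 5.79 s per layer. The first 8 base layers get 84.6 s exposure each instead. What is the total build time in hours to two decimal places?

Layers = ⌈111/0.05⌉ = 2220.
Bottom layers = 8 × (84.6 + 5.79), so 723.12 s.
Remaining layers = 2212 × (8.39 + 5.79), so 31366.16 s.
Total = 723.12 + 31366.16 = 32089.28 s = 8.91 hours.

8.91 hours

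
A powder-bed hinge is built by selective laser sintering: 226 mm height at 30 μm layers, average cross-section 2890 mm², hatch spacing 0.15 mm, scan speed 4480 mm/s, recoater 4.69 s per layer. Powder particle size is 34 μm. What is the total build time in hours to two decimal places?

Layer count = ceil(226 / 0.03) = 7534.
Per-layer scan distance: 2890 / 0.15 → 19266.7 mm.
Per-layer scan time = 19266.7 / 4480, so 4.3006 s.
Layer cycle = 4.3006 + 4.69, so 8.9906 s.
Total: 7534 × 8.9906 s = 67735.1804 s → 18.82 hours.

18.82 hours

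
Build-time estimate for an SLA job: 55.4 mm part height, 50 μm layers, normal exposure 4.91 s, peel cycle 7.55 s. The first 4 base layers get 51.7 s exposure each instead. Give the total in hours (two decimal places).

3.89 hours

Layer count = ceil(55.4 / 0.05) = 1108.
Burn-in layers = 4 × (51.7 + 7.55), so 237 s.
Regular layers: 1104 × (4.91 + 7.55) → 13755.84 s.
Total = 237 + 13755.84 = 13992.84 s = 3.89 hours.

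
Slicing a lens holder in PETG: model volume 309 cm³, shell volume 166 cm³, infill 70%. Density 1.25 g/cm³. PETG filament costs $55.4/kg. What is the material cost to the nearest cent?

$18.43

Interior volume: 309 − 166 → 143 cm³.
Infill deposited: 0.70 × 143 → 100.1 cm³.
Total printed volume: 166 + 100.1 → 266.1 cm³.
Mass = 266.1 × 1.25 = 332.625 g.
Cost = 332.625 g / 1000 × $55.4/kg = $18.43.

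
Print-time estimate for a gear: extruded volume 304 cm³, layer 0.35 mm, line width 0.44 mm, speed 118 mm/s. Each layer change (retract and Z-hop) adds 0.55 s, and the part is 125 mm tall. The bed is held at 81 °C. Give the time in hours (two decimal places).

4.70 hours

Bead cross-section = 0.35 × 0.44, so 0.154 mm².
Toolpath length = 304 cm³ / 0.154 mm² = 304000 / 0.154 = 1974026 mm.
Extrusion time = 1974026 / 118 = 16729 s.
Layer count = ceil(125 / 0.35) = 358.
Z-hop total = 358 × 0.55 = 196.9 s.
Total = 16729 + 196.9 = 16925.9 s = 4.70 hours.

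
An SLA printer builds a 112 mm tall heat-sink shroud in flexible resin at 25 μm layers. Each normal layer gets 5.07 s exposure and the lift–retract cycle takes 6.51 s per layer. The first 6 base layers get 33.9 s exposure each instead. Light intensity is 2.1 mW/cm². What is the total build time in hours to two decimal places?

14.46 hours

Layers = ⌈112/0.025⌉ = 4480.
Bottom layers: 6 × (33.9 + 6.51) → 242.46 s.
Normal layers = 4474 × (5.07 + 6.51), so 51808.92 s.
Sum: 242.46 + 51808.92 = 52051.38 s → 14.46 hours.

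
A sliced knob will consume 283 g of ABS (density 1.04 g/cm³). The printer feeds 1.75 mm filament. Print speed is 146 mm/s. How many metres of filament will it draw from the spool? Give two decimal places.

113.13 m

Extruded volume: 283/1.04 = 272.1154 cm³ (272115.4 mm³).
Filament cross-section = π × (1.75/2)² = 2.4053 mm².
L = V/A = 272115.4/2.4053 = 113131.58 mm → 113.13 m.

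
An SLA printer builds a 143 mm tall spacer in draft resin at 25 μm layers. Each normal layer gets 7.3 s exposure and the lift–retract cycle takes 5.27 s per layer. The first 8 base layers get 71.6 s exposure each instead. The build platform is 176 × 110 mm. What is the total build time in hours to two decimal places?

Layers = ⌈143/0.025⌉ = 5720.
Burn-in layers = 8 × (71.6 + 5.27) = 614.96 s.
Regular layers: 5712 × (7.3 + 5.27) → 71799.84 s.
Sum: 614.96 + 71799.84 = 72414.8 s → 20.12 hours.

20.12 hours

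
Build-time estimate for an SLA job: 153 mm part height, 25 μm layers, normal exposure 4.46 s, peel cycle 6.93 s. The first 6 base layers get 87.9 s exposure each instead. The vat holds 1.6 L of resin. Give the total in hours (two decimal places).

Number of layers: 153 / 0.025 → 6120 (rounded up).
Burn-in layers: 6 × (87.9 + 6.93) → 568.98 s.
Normal layers: 6114 × (4.46 + 6.93) → 69638.46 s.
Sum: 568.98 + 69638.46 = 70207.44 s → 19.50 hours.

19.50 hours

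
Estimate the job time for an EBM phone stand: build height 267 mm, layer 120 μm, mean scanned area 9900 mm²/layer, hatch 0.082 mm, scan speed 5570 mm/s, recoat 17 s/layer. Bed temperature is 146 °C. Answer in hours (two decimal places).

23.90 hours

Layer count = ceil(267 / 0.12) = 2225.
Scan path per layer = 9900 / 0.082 = 120731.7 mm.
Beam time per layer: 120731.7 / 5570 → 21.6754 s.
Layer cycle = 21.6754 + 17, so 38.6754 s.
Build time = 2225 × 38.6754 = 86052.765 s = 23.90 hours.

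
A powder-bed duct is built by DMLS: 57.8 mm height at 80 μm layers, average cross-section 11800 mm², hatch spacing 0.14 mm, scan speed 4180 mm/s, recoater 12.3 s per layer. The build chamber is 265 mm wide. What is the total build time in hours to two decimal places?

6.52 hours

Layers = ⌈57.8/0.08⌉ = 723.
Scan path per layer = 11800 / 0.14, so 84285.7 mm.
Scan time per layer: 84285.7 / 4180 → 20.164 s.
Time per layer: 20.164 + 12.3 → 32.464 s.
Total: 723 × 32.464 s = 23471.472 s → 6.52 hours.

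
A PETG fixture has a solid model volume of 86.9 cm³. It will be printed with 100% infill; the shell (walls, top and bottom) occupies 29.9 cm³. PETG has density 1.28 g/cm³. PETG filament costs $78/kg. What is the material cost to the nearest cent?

$8.68

Infill region: 86.9 − 29.9 → 57 cm³.
Infill volume: 1.00 × 57 → 57 cm³.
Total extruded = 29.9 + 57 = 86.9 cm³.
Mass = 86.9 × 1.28, so 111.232 g.
At $78/kg: 111.232/1000 × 78 = $8.68.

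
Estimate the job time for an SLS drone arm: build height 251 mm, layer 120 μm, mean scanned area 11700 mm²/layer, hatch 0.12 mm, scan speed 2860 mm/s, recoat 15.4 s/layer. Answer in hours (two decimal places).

Layers = ⌈251/0.12⌉ = 2092.
Hatch length per layer = 11700 / 0.12 = 97500 mm.
Scan time per layer = 97500 / 2860, so 34.0909 s.
Per-layer time: 34.0909 + 15.4 → 49.4909 s.
Build time = 2092 × 49.4909 = 103534.9628 s = 28.76 hours.

28.76 hours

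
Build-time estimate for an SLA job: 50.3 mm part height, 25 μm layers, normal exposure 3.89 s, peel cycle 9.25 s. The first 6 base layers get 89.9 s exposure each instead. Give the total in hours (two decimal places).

Number of layers: 50.3 / 0.025 → 2012 (rounded up).
Base layers = 6 × (89.9 + 9.25) = 594.9 s.
Remaining layers: 2006 × (3.89 + 9.25) → 26358.84 s.
Total = 594.9 + 26358.84 = 26953.74 s = 7.49 hours.

7.49 hours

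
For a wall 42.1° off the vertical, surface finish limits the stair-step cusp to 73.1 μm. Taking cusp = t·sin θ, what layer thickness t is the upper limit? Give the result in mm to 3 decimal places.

Layer height = cusp / sin(42.1°) = 0.0731 / 0.6704 = 0.109 mm.

0.109 mm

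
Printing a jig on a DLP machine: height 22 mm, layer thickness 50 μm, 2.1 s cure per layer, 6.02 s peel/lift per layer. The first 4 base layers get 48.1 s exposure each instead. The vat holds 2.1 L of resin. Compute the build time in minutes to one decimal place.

62.6 minutes

Layer count = ceil(22 / 0.05) = 440.
Bottom layers = 4 × (48.1 + 6.02), so 216.48 s.
Normal layers = 436 × (2.1 + 6.02), so 3540.32 s.
Sum: 216.48 + 3540.32 = 3756.8 s → 62.6 minutes.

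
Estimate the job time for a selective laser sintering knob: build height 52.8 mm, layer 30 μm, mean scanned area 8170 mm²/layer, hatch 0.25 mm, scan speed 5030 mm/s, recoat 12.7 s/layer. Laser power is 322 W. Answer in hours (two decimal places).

9.39 hours

Layer count = ceil(52.8 / 0.03) = 1760.
Hatch length per layer = 8170 / 0.25, so 32680 mm.
Laser time per layer = 32680 / 5030 = 6.497 s.
Layer cycle: 6.497 + 12.7 → 19.197 s.
Total: 1760 × 19.197 s = 33786.72 s → 9.39 hours.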